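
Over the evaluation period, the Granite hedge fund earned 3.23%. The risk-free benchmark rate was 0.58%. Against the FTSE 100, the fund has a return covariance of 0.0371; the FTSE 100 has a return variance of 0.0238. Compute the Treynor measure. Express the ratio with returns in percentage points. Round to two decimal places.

β = Cov / Var = 0.0371 / 0.0238 = 1.5588
Treynor = (Rp − Rf) / β = (3.23% − 0.58%) / 1.5588 = 2.65 / 1.5588 = 1.7000

1.70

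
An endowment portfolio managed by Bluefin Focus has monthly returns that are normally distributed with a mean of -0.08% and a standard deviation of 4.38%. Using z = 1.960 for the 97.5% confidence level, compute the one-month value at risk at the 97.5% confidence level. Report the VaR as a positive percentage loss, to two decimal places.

8.66

VaR (as % loss) = −(μ − z·σ) = −(-0.08% − 1.960 × 4.38%) = −(-8.6648%) = 8.6648%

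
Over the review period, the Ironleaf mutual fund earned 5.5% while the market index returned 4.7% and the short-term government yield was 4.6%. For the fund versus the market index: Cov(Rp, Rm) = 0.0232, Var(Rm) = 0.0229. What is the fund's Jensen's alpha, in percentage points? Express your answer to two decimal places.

0.80

β = Cov / Var = 0.0232 / 0.0229 = 1.0131
E[R] = Rf + β(Rm − Rf) = 4.6% + 1.0131 × (4.7% − 4.6%) = 4.7013%
α = Rp − E[R] = 5.5% − 4.7013% = 0.7987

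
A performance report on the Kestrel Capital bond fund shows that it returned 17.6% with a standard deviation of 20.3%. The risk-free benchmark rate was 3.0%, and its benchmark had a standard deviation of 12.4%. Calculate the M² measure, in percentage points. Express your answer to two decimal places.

11.92

Sharpe = (Rp − Rf) / σp = (17.6% − 3.0%) / 20.3% = 0.7192
M² = Rf + Sharpe × σm = 3.0% + 0.7192 × 12.4% = 11.9181%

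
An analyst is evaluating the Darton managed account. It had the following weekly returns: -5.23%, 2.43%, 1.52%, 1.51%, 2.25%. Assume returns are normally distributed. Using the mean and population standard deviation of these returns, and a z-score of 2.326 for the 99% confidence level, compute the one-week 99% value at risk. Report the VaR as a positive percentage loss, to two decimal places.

6.22

μ = (-5.23 + 2.43 + 1.52 + 1.51 + 2.25) / 5 = 2.480 / 5 = 0.4960%
Σ(r − μ)² = (-5.23 − 0.4960)² + (2.43 − 0.4960)² + … = 41.6807
σ = √[41.6807 / 5] = 2.8872%
VaR = −(μ − z·σ) = −(0.4960 − 2.326 × 2.8872) = −(-6.2196) = 6.2196%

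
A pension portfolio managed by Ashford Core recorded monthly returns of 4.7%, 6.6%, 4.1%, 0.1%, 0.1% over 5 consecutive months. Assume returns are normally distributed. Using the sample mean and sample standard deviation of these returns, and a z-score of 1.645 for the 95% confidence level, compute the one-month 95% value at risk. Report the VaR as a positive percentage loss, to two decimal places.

Mean return r̄ = 15.60 / 5 = 3.1200%
Σ(r − r̄)² = (4.7 − 3.1200)² + (6.6 − 3.1200)² + … = 33.8080
sample σ = √(33.8080 / 4) = √8.4520 = 2.9072%
VaR = −(r̄ − z·σ) = −(3.1200 − 1.645 × 2.9072) = −(-1.6623) = 1.6623%

1.66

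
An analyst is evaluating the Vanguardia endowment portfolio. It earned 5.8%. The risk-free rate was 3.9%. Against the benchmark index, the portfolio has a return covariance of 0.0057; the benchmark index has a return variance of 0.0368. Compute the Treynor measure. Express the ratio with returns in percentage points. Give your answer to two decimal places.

β = Cov / Var = 0.0057 / 0.0368 = 0.1549
Treynor = (Rp − Rf) / β = (5.8% − 3.9%) / 0.1549 = 1.90 / 0.1549 = 12.2660

12.27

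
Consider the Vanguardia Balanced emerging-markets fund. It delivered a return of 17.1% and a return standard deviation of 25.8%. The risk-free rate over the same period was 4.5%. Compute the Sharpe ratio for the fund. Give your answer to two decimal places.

0.49

Sharpe = (Rp − Rf) / σp = (17.1% − 4.5%) / 25.8% = 12.60% / 25.8% = 0.4884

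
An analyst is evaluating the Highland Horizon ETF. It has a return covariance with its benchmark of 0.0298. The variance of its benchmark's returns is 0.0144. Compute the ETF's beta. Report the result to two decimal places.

2.07

β = Cov(Rp, Rm) / Var(Rm) = 0.0298 / 0.0144 = 2.0694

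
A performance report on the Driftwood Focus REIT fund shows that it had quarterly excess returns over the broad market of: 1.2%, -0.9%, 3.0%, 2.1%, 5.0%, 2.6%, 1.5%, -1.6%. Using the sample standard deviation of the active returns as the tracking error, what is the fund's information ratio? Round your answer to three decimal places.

0.761

r̄ = (1.2 − 0.9 + 3 + 2.1 + 5 + 2.6 + 1.5 − 1.6) / 8 = 12.90 / 8 = 1.6125%
Sample std dev = √[31.4288 / 7] = 2.1189%
IR = r̄ / tracking error = 1.6125 / 2.1189 = 0.7610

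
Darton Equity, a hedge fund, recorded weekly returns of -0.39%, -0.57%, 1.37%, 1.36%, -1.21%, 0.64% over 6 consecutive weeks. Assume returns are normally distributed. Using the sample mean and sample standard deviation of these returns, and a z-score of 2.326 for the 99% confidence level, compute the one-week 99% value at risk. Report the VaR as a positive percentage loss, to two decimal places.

2.31

μ = (-0.39 − 0.57 + 1.37 + 1.36 − 1.21 + 0.64) / 6 = 1.200 / 6 = 0.2000%
Sample σ = √[Σ(r − μ)² / 5] = √[5.8372 / 5] = √1.1674 = 1.0805%
VaR = −(μ − z·σ) = −(0.2000 − 2.326 × 1.0805) = −(-2.3132) = 2.3132%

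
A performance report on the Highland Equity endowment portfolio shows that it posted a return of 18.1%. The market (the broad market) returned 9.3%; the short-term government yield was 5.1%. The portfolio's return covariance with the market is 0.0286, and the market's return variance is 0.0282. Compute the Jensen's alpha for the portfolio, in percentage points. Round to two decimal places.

8.74

β = Cov / Var = 0.0286 / 0.0282 = 1.0142
E[R] = Rf + β(Rm − Rf) = 5.1% + 1.0142 × (9.3% − 5.1%) = 9.3596%
α = Rp − E[R] = 18.1% − 9.3596% = 8.7404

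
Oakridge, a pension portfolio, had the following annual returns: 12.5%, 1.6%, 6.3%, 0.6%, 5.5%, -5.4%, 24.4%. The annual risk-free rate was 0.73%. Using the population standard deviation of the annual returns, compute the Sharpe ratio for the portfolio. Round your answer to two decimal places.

0.65

Mean return μ = 45.50 / 7 = 6.5000%
Population std dev = √[557.8800 / 7] = 8.9273%
Sharpe = (μ − rf) / σ = (6.5000 − 0.73) / 8.9273 = 5.7700 / 8.9273 = 0.6463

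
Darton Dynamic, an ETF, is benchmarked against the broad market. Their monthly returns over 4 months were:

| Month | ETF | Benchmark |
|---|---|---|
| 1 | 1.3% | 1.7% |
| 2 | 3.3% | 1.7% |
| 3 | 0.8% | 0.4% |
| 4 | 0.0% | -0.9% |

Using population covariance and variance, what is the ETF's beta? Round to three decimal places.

r̄p = 1.3500%,  r̄m = 0.7250%
Cov = Σ(rp − r̄p)(rm − r̄m) / 4 = 1.0563
Var(rm) = Σ(rm − r̄m)² / 4 = 1.1619
β = Cov / Var = 1.0563 / 1.1619 = 0.9091

0.909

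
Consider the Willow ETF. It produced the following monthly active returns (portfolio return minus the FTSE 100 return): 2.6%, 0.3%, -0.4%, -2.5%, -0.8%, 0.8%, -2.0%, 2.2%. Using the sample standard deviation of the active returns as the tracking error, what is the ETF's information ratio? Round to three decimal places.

0.014

μ = (2.6 + 0.3 − 0.4 − 2.5 − 0.8 + 0.8 − 2 + 2.2) / 8 = 0.0250%
Sample std dev = √[23.3750 / 7] = 1.8274%
IR = μ / tracking error = 0.0250 / 1.8274 = 0.0137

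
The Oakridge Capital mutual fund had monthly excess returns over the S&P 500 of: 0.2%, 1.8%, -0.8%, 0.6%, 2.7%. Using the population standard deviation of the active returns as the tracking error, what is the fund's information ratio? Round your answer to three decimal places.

r̄ = (0.2 + 1.8 − 0.8 + 0.6 + 2.7) / 5 = 0.9000%
Population σ = √[Σ(r − r̄)² / 5] = √[7.5200 / 5] = √1.5040 = 1.2264%
IR = r̄ / tracking error = 0.9000 / 1.2264 = 0.7339

0.734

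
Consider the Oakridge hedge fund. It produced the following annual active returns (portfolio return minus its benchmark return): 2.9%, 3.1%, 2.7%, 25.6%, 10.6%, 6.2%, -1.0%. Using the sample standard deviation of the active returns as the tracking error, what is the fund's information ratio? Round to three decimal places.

0.805

Mean return r̄ = 50.10 / 7 = 7.1571%
Sample std dev = √[473.8971 / 6] = 8.8872%
IR = r̄ / tracking error = 7.1571 / 8.8872 = 0.8053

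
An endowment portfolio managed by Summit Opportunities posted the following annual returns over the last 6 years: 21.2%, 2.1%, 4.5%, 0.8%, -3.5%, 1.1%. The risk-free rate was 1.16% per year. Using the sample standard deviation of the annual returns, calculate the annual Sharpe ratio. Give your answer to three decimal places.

r̄ = (21.2 + 2.1 + 4.5 + 0.8 − 3.5 + 1.1) / 6 = 26.20 / 6 = 4.3667%
Σ(r − r̄)² = (21.2 − 4.3667)² + (2.1 − 4.3667)² + … = 373.7933
sample σ = √(373.7933 / 5) = √74.7587 = 8.6463%
Sharpe = (r̄ − rf) / σ = (4.3667 − 1.16) / 8.6463 = 3.2067 / 8.6463 = 0.3709

0.371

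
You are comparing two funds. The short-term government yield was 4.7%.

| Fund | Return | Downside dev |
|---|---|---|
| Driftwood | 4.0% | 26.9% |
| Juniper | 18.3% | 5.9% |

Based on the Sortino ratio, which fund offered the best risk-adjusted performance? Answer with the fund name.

Driftwood: Sortino ratio = (4.0% − 4.7%) / 26.9% = -0.026
Juniper: Sortino ratio = (18.3% − 4.7%) / 5.9% = 2.305
Highest: Juniper (2.305).

Juniper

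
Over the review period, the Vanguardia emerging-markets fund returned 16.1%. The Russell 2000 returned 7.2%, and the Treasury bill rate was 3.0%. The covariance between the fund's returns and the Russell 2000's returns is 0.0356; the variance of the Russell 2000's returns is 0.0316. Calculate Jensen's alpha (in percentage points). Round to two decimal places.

β = Cov / Var = 0.0356 / 0.0316 = 1.1266
E[R] = Rf + β(Rm − Rf) = 3.0% + 1.1266 × (7.2% − 3.0%) = 7.7317%
α = Rp − E[R] = 16.1% − 7.7317% = 8.3683

8.37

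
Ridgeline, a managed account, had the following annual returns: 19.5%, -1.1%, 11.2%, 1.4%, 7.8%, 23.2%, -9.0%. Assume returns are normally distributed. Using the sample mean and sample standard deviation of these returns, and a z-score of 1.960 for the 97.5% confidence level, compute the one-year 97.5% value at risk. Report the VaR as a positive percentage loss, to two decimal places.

14.89

r̄ = (19.5 − 1.1 + 11.2 + 1.4 + 7.8 + 23.2 − 9) / 7 = 53.00 / 7 = 7.5714%
Σ(r − r̄)² = 787.6543; sample σ = √(787.6543/6) = 11.4576%
VaR = −(r̄ − z·σ) = −(7.5714 − 1.960 × 11.4576) = −(-14.8855) = 14.8855%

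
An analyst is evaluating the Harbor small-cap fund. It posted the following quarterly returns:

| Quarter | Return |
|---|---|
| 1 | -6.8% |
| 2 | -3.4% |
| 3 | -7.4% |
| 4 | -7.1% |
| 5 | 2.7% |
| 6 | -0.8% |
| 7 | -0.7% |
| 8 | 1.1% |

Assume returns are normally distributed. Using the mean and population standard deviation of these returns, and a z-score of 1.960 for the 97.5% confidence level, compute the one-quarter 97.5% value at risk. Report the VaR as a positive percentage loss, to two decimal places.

Mean return r̄ = -22.40 / 8 = -2.8000%
Σ(r − r̄)² = (-6.8 − (-2.8000))² + (-3.4 − (-2.8000))² + (-7.4 − (-2.8000))² + … = 109.8800
population σ = √(109.8800 / 8) = √13.7350 = 3.7061%
VaR = −(r̄ − z·σ) = −(-2.8000 − 1.960 × 3.7061) = −(-10.0640) = 10.0640%

10.06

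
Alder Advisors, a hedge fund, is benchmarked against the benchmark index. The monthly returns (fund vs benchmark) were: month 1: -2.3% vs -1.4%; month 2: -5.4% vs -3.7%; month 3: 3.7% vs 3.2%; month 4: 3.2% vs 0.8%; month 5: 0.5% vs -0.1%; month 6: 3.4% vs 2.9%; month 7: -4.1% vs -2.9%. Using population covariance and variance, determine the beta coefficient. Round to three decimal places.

r̄p = -0.1429%,  r̄m = -0.1714%
Cov = Σ(rp − r̄p)(rm − r̄m) / 7 = 8.4469
Var(rm) = Σ(rm − r̄m)² / 7 = 6.1649
β = Cov / Var = 8.4469 / 6.1649 = 1.3702

1.370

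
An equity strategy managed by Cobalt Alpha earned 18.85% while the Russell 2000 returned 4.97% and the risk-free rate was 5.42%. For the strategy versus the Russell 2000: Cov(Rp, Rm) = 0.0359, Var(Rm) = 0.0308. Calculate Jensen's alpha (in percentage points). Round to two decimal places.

β = Cov / Var = 0.0359 / 0.0308 = 1.1656
E[R] = Rf + β(Rm − Rf) = 5.42% + 1.1656 × (4.97% − 5.42%) = 4.8955%
α = Rp − E[R] = 18.85% − 4.8955% = 13.9545

13.95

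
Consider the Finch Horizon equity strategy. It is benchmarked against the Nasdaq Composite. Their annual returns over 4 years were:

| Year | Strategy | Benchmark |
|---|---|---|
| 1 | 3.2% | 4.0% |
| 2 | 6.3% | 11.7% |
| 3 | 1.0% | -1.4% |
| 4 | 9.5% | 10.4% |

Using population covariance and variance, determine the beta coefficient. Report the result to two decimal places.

r̄p = 5.0000%,  r̄m = 6.1750%
Cov = Σ(rp − r̄p)(rm − r̄m) / 4 = 15.1025
Var(rm) = Σ(rm − r̄m)² / 4 = 27.6219
β = Cov / Var = 15.1025 / 27.6219 = 0.5468

0.55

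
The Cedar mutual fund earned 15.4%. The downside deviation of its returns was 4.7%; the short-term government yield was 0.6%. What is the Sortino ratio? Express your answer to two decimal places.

Sortino = (Rp − Rf) / σd = (15.4% − 0.6%) / 4.7% = 14.80% / 4.7% = 3.1489

3.15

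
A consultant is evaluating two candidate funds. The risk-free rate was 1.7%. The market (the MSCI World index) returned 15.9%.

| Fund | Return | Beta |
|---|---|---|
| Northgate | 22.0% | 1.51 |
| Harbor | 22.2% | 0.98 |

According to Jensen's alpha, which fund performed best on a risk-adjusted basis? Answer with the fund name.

Harbor

Northgate: α = 22.0% − [1.7% + 1.51 × (15.9% − 1.7%)] = -1.142
Harbor: α = 22.2% − [1.7% + 0.98 × (15.9% − 1.7%)] = 6.584
Highest: Harbor (6.584).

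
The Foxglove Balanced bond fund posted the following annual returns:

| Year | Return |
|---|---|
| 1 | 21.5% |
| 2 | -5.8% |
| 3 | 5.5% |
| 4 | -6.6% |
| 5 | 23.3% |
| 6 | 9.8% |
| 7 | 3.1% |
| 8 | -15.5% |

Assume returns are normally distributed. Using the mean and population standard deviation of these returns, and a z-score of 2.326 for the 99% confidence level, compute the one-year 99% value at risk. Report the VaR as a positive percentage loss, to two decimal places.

r̄ = (21.5 − 5.8 + 5.5 − 6.6 + 23.3 + 9.8 + 3.1 − 15.5) / 8 = 4.4125%
Σ(r − r̄)² = 1302.7288; population σ = √(1302.7288/8) = 12.7609%
VaR = −(r̄ − z·σ) = −(4.4125 − 2.326 × 12.7609) = −(-25.2694) = 25.2694%

25.27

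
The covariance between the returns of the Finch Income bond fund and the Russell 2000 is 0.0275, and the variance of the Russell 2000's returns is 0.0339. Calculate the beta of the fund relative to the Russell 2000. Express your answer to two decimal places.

0.81

β = Cov(Rp, Rm) / Var(Rm) = 0.0275 / 0.0339 = 0.8112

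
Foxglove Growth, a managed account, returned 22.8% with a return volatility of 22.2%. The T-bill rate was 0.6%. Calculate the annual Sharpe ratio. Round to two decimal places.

Sharpe = (Rp − Rf) / σp = (22.8% − 0.6%) / 22.2% = 22.20% / 22.2% = 1.0000

1.00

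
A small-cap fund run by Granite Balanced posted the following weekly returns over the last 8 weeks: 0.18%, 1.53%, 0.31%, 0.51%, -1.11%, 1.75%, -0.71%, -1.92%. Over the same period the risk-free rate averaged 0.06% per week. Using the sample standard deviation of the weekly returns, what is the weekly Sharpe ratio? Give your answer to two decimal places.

0.01

Mean return r̄ = 0.540 / 8 = 0.0675%
Sample σ = √[Σ(r − r̄)² / 7] = √[11.1782 / 7] = √1.5969 = 1.2637%
Sharpe = (r̄ − rf) / σ = (0.0675 − 0.06) / 1.2637 = 0.0075 / 1.2637 = 0.0059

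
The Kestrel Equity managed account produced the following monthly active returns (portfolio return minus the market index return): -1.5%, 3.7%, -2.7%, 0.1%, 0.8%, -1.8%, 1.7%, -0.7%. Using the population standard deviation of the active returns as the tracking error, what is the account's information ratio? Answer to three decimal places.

μ = (-1.5 + 3.7 − 2.7 + 0.1 + 0.8 − 1.8 + 1.7 − 0.7) / 8 = -0.0500%
Population σ = √[Σ(r − μ)² / 8] = √[30.4800 / 8] = √3.8100 = 1.9519%
IR = μ / tracking error = -0.0500 / 1.9519 = -0.0256

-0.026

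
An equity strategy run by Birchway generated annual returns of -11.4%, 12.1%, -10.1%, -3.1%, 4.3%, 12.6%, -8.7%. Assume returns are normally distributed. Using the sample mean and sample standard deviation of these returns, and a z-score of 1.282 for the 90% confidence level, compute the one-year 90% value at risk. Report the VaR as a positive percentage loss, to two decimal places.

r̄ = (-11.4 + 12.1 − 10.1 − 3.1 + 4.3 + 12.6 − 8.7) / 7 = -0.6143%
Sample σ = √[Σ(r − r̄)² / 6] = √[638.2886 / 6] = √106.3814 = 10.3141%
VaR = −(r̄ − z·σ) = −(-0.6143 − 1.282 × 10.3141) = −(-13.8370) = 13.8370%

13.84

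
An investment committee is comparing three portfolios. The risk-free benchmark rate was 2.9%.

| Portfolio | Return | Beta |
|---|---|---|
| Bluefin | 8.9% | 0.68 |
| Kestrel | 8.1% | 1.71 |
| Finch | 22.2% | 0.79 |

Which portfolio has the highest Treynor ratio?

Bluefin: Treynor = (8.9% − 2.9%) / 0.68 = 8.824
Kestrel: Treynor = (8.1% − 2.9%) / 1.71 = 3.041
Finch: Treynor = (22.2% − 2.9%) / 0.79 = 24.430
Highest: Finch (24.430).

Finch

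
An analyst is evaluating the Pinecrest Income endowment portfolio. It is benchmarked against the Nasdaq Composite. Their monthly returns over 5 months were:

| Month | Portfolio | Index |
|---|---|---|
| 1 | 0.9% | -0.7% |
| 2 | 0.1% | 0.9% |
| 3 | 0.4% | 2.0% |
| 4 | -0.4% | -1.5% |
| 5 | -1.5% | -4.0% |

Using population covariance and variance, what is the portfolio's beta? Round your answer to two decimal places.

r̄p = -0.1000%,  r̄m = -0.6600%
Cov = Σ(rp − r̄p)(rm − r̄m) / 5 = 1.3060
Var(rm) = Σ(rm − r̄m)² / 5 = 4.2744
β = Cov / Var = 1.3060 / 4.2744 = 0.3055

0.31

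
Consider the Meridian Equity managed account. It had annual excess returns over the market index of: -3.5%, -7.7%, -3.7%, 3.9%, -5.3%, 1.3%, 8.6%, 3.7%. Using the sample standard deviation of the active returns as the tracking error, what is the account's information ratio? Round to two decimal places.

-0.06

Mean return μ = -2.70 / 8 = -0.3375%
Σ(r − μ)² = (-3.5 − (-0.3375))² + (-7.7 − (-0.3375))² + (-3.7 − (-0.3375))² + … = 216.9588
sample σ = √(216.9588 / 7) = √30.9941 = 5.5672%
IR = μ / tracking error = -0.3375 / 5.5672 = -0.0606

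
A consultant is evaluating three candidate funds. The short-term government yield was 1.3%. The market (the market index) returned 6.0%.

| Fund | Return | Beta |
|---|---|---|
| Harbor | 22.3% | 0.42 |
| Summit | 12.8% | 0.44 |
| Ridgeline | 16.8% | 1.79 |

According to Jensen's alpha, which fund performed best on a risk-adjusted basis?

Harbor

Harbor: α = 22.3% − [1.3% + 0.42 × (6.0% − 1.3%)] = 19.026
Summit: α = 12.8% − [1.3% + 0.44 × (6.0% − 1.3%)] = 9.432
Ridgeline: α = 16.8% − [1.3% + 1.79 × (6.0% − 1.3%)] = 7.087
Highest: Harbor (19.026).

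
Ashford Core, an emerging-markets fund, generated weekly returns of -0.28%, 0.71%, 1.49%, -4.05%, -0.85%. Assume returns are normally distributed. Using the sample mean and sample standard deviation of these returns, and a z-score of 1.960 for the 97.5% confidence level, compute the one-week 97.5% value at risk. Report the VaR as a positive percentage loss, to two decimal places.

4.77

r̄ = (-0.28 + 0.71 + 1.49 − 4.05 − 0.85) / 5 = -0.5960%
Σ(r − r̄)² = (-0.28 − (-0.5960))² + (0.71 − (-0.5960))² + … = 18.1515
σ = √[18.1515 / 4] = 2.1302%
VaR = −(r̄ − z·σ) = −(-0.5960 − 1.960 × 2.1302) = −(-4.7712) = 4.7712%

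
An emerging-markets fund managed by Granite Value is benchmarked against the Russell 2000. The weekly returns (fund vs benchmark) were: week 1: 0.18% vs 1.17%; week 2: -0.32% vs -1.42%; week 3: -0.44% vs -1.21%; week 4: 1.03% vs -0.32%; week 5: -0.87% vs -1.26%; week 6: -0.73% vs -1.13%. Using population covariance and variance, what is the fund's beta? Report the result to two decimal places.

r̄p = -0.1917%,  r̄m = -0.6950%
Cov = Σ(rp − r̄p)(rm − r̄m) / 6 = 0.3316
Var(rm) = Σ(rm − r̄m)² / 6 = 0.8197
β = Cov / Var = 0.3316 / 0.8197 = 0.4045

0.40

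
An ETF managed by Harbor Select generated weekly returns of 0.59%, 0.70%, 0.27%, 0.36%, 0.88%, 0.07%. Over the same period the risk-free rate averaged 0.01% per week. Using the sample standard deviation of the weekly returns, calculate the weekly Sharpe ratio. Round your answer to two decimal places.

1.57

μ = (0.59 + 0.7 + 0.27 + 0.36 + 0.88 + 0.07) / 6 = 2.870 / 6 = 0.4783%
Σ(r − μ)² = (0.59 − 0.4783)² + (0.7 − 0.4783)² + … = 0.4471
σ = √[0.4471 / 5] = 0.2990%
Sharpe = (μ − rf) / σ = (0.4783 − 0.01) / 0.2990 = 0.4683 / 0.2990 = 1.5662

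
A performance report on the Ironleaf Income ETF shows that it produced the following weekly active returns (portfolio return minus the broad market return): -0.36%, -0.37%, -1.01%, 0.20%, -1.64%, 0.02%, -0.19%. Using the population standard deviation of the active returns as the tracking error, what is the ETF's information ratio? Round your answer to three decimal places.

r̄ = (-0.36 − 0.37 − 1.01 + 0.2 − 1.64 + 0.02 − 0.19) / 7 = -0.4786%
Σ(r − r̄)² = 2.4495; population σ = √(2.4495/7) = 0.5915%
IR = r̄ / tracking error = -0.4786 / 0.5915 = -0.8091

-0.809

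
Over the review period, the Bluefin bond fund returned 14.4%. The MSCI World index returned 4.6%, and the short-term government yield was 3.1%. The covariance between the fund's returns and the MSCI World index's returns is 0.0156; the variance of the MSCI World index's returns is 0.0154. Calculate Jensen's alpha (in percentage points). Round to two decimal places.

9.78

β = Cov / Var = 0.0156 / 0.0154 = 1.0130
E[R] = Rf + β(Rm − Rf) = 3.1% + 1.0130 × (4.6% − 3.1%) = 4.6195%
α = Rp − E[R] = 14.4% − 4.6195% = 9.7805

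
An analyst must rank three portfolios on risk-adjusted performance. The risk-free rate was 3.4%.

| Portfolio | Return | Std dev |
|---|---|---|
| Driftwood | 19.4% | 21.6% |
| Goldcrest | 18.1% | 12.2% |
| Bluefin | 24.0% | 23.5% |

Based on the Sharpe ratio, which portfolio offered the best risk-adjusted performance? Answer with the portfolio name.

Goldcrest

Driftwood: Sharpe ratio = (19.4% − 3.4%) / 21.6% = 0.741
Goldcrest: Sharpe ratio = (18.1% − 3.4%) / 12.2% = 1.205
Bluefin: Sharpe ratio = (24.0% − 3.4%) / 23.5% = 0.877
Highest: Goldcrest (1.205).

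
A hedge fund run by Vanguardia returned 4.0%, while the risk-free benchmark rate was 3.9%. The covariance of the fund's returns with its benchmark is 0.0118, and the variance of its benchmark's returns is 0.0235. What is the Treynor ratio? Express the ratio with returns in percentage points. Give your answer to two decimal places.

0.20

β = Cov / Var = 0.0118 / 0.0235 = 0.5021
Treynor = (Rp − Rf) / β = (4.0% − 3.9%) / 0.5021 = 0.10 / 0.5021 = 0.1992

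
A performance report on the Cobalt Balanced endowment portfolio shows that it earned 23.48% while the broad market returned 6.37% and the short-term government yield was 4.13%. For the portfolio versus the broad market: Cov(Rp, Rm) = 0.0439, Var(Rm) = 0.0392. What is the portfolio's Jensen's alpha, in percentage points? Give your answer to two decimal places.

β = Cov / Var = 0.0439 / 0.0392 = 1.1199
E[R] = Rf + β(Rm − Rf) = 4.13% + 1.1199 × (6.37% − 4.13%) = 6.6386%
α = Rp − E[R] = 23.48% − 6.6386% = 16.8414

16.84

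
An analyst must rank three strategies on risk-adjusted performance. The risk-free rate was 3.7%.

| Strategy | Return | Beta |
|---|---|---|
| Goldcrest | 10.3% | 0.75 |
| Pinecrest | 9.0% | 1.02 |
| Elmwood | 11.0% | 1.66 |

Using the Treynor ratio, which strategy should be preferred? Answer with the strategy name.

Goldcrest: Treynor = (10.3% − 3.7%) / 0.75 = 8.800
Pinecrest: Treynor = (9.0% − 3.7%) / 1.02 = 5.196
Elmwood: Treynor = (11.0% − 3.7%) / 1.66 = 4.398
Highest: Goldcrest (8.800).

Goldcrest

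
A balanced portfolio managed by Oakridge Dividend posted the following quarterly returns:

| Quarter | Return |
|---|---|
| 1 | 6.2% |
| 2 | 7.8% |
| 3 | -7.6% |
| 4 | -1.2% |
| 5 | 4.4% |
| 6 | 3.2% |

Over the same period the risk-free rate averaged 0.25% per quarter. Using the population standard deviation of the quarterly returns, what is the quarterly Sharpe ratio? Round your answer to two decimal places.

r̄ = (6.2 + 7.8 − 7.6 − 1.2 + 4.4 + 3.2) / 6 = 2.1333%
Population std dev = √[160.7733 / 6] = 5.1764%
Sharpe = (r̄ − rf) / σ = (2.1333 − 0.25) / 5.1764 = 1.8833 / 5.1764 = 0.3638

0.36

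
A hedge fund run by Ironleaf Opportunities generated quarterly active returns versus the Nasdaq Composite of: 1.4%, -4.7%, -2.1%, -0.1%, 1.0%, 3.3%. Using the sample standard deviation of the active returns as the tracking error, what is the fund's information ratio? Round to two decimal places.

r̄ = (1.4 − 4.7 − 2.1 − 0.1 + 1 + 3.3) / 6 = -0.2000%
Σ(r − r̄)² = (1.4 − (-0.2000))² + (-4.7 − (-0.2000))² + (-2.1 − (-0.2000))² + … = 40.1200
σ = √[40.1200 / 5] = 2.8327%
IR = r̄ / tracking error = -0.2000 / 2.8327 = -0.0706

-0.07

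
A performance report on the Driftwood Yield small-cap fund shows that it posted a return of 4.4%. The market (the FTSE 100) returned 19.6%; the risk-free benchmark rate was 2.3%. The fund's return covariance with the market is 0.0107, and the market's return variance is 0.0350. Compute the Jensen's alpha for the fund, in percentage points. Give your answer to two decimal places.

-3.19

β = Cov / Var = 0.0107 / 0.0350 = 0.3057
E[R] = Rf + β(Rm − Rf) = 2.3% + 0.3057 × (19.6% − 2.3%) = 7.5886%
α = Rp − E[R] = 4.4% − 7.5886% = -3.1886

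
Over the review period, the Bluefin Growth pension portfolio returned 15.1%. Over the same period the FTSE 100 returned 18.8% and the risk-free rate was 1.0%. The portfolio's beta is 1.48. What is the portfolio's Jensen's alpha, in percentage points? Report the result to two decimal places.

CAPM expected return = Rf + β(Rm − Rf) = 1.0% + 1.48 × (18.8% − 1.0%) = 1 + 1.48 × 17.80 = 27.3440%
Jensen's α = Rp − E[R] = 15.1% − 27.3440% = -12.2440

-12.24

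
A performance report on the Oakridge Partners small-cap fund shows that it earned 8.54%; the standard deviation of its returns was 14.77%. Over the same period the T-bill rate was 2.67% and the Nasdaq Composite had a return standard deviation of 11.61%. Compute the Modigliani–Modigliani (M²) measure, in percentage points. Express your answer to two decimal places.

7.28

Sharpe = (Rp − Rf) / σp = (8.54% − 2.67%) / 14.77% = 0.3974
M² = Rf + Sharpe × σm = 2.67% + 0.3974 × 11.61% = 7.2838%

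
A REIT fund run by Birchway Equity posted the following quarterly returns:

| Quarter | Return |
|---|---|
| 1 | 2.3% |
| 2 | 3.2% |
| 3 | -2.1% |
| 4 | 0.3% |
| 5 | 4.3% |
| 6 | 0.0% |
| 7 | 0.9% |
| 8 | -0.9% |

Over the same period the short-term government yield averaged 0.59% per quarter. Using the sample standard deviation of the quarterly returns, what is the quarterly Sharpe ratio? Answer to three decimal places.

μ = (2.3 + 3.2 − 2.1 + 0.3 + 4.3 + 0 + 0.9 − 0.9) / 8 = 8.00 / 8 = 1.0000%
Σ(r − μ)² = 32.1400; sample σ = √(32.1400/7) = 2.1428%
Sharpe = (μ − rf) / σ = (1.0000 − 0.59) / 2.1428 = 0.4100 / 2.1428 = 0.1913

0.191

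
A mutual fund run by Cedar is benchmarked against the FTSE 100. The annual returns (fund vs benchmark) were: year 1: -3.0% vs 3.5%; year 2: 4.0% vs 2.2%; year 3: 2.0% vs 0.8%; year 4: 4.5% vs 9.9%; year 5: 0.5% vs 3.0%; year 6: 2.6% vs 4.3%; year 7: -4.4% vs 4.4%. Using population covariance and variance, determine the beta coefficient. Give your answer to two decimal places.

r̄p = 0.8857%,  r̄m = 4.0143%
Cov = Σ(rp − r̄p)(rm − r̄m) / 7 = 1.8402
Var(rm) = Σ(rm − r̄m)² / 7 = 7.1127
β = Cov / Var = 1.8402 / 7.1127 = 0.2587

0.26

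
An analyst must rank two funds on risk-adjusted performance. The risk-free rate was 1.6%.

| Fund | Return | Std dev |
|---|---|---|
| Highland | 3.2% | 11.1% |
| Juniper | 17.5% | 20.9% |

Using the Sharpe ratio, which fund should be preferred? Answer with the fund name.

Juniper

Highland: Sharpe ratio = (3.2% − 1.6%) / 11.1% = 0.144
Juniper: Sharpe ratio = (17.5% − 1.6%) / 20.9% = 0.761
Highest: Juniper (0.761).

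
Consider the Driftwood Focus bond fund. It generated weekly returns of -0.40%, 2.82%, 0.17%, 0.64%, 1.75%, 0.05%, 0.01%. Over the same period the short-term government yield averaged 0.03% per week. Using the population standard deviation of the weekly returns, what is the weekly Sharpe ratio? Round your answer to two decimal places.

r̄ = (-0.4 + 2.82 + 0.17 + 0.64 + 1.75 + 0.05 + 0.01) / 7 = 0.7200%
Population std dev = √[7.9872 / 7] = 1.0682%
Sharpe = (r̄ − rf) / σ = (0.7200 − 0.03) / 1.0682 = 0.6900 / 1.0682 = 0.6459

0.65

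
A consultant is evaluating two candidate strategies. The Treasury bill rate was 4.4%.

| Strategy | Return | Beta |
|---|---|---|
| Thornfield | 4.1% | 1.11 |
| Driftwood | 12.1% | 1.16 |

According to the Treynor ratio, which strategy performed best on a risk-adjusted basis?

Thornfield: Treynor = (4.1% − 4.4%) / 1.11 = -0.270
Driftwood: Treynor = (12.1% − 4.4%) / 1.16 = 6.638
Highest: Driftwood (6.638).

Driftwood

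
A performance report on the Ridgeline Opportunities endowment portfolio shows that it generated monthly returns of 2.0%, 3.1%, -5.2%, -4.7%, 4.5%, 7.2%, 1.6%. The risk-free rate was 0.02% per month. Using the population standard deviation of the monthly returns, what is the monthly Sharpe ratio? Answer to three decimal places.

r̄ = (2 + 3.1 − 5.2 − 4.7 + 4.5 + 7.2 + 1.6) / 7 = 1.2143%
Σ(r − r̄)² = (2 − 1.2143)² + (3.1 − 1.2143)² + … = 127.0686
population σ = √(127.0686 / 7) = √18.1527 = 4.2606%
Sharpe = (r̄ − rf) / σ = (1.2143 − 0.02) / 4.2606 = 1.1943 / 4.2606 = 0.2803

0.280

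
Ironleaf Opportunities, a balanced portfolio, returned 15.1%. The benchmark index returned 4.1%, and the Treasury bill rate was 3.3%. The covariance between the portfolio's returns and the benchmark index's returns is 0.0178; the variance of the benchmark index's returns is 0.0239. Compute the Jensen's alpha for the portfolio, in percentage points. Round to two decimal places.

11.20

β = Cov / Var = 0.0178 / 0.0239 = 0.7448
E[R] = Rf + β(Rm − Rf) = 3.3% + 0.7448 × (4.1% − 3.3%) = 3.8958%
α = Rp − E[R] = 15.1% − 3.8958% = 11.2042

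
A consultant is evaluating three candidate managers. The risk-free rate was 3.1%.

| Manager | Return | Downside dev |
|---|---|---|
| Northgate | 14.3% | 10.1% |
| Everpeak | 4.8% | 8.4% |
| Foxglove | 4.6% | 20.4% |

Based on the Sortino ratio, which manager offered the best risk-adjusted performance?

Northgate: Sortino ratio = (14.3% − 3.1%) / 10.1% = 1.109
Everpeak: Sortino ratio = (4.8% − 3.1%) / 8.4% = 0.202
Foxglove: Sortino ratio = (4.6% − 3.1%) / 20.4% = 0.074
Highest: Northgate (1.109).

Northgate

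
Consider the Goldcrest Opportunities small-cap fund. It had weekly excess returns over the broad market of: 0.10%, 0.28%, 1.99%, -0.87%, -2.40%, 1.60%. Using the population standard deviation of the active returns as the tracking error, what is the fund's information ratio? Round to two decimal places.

0.08

Mean return r̄ = 0.700 / 6 = 0.1167%
Σ(r − r̄)² = 13.0437; population σ = √(13.0437/6) = 1.4744%
IR = r̄ / tracking error = 0.1167 / 1.4744 = 0.0792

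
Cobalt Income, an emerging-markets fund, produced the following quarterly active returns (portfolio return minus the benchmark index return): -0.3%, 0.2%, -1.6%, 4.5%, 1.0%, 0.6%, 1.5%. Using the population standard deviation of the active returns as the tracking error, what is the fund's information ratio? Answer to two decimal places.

r̄ = (-0.3 + 0.2 − 1.6 + 4.5 + 1 + 0.6 + 1.5) / 7 = 5.90 / 7 = 0.8429%
Σ(r − r̄)² = 21.5771; population σ = √(21.5771/7) = 1.7557%
IR = r̄ / tracking error = 0.8429 / 1.7557 = 0.4801

0.48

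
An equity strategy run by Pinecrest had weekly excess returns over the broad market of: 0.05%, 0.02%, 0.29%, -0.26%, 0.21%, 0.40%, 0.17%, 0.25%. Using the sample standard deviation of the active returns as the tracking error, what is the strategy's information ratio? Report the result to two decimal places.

r̄ = (0.05 + 0.02 + 0.29 − 0.26 + 0.21 + 0.4 + 0.17 + 0.25) / 8 = 0.1413%
Sample std dev = √[0.2905 / 7] = 0.2037%
IR = r̄ / tracking error = 0.1413 / 0.2037 = 0.6937

0.69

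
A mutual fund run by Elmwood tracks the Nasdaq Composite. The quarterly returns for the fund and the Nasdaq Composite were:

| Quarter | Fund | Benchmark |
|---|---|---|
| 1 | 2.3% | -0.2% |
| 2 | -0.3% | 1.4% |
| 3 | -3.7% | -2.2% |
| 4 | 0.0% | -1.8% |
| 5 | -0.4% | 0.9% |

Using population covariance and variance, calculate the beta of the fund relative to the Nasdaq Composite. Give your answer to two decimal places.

r̄p = -0.4200%,  r̄m = -0.3800%
Cov = Σ(rp − r̄p)(rm − r̄m) / 5 = 1.2204
Var(rm) = Σ(rm − r̄m)² / 5 = 2.0336
β = Cov / Var = 1.2204 / 2.0336 = 0.6001

0.60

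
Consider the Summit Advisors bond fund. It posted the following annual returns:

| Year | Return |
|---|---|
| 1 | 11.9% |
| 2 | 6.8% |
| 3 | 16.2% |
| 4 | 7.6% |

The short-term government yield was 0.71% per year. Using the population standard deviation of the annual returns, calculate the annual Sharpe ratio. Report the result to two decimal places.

r̄ = (11.9 + 6.8 + 16.2 + 7.6) / 4 = 42.50 / 4 = 10.6250%
Population σ = √[Σ(r − r̄)² / 4] = √[56.4875 / 4] = √14.1219 = 3.7579%
Sharpe = (r̄ − rf) / σ = (10.6250 − 0.71) / 3.7579 = 9.9150 / 3.7579 = 2.6384

2.64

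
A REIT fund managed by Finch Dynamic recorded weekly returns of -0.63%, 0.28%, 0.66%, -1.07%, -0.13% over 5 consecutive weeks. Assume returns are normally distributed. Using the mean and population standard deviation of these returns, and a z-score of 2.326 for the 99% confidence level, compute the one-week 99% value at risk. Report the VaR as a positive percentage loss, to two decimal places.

1.62

μ = (-0.63 + 0.28 + 0.66 − 1.07 − 0.13) / 5 = -0.890 / 5 = -0.1780%
Σ(r − μ)² = 1.9143; population σ = √(1.9143/5) = 0.6188%
VaR = −(μ − z·σ) = −(-0.1780 − 2.326 × 0.6188) = −(-1.6173) = 1.6173%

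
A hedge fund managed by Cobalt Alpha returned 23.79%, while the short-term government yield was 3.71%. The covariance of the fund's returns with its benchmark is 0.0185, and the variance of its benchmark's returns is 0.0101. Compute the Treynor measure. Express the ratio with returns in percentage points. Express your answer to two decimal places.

10.96

β = Cov / Var = 0.0185 / 0.0101 = 1.8317
Treynor = (Rp − Rf) / β = (23.79% − 3.71%) / 1.8317 = 20.08 / 1.8317 = 10.9625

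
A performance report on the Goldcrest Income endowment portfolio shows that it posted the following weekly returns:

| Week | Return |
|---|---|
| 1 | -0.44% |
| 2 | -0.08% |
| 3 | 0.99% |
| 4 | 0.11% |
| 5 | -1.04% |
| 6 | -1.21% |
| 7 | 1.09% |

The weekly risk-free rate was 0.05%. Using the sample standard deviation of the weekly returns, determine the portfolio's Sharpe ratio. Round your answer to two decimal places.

r̄ = (-0.44 − 0.08 + 0.99 + 0.11 − 1.04 − 1.21 + 1.09) / 7 = -0.0829%
Σ(r − r̄)² = (-0.44 − (-0.0829))² + (-0.08 − (-0.0829))² + … = 4.8779
sample σ = √(4.8779 / 6) = √0.8130 = 0.9017%
Sharpe = (r̄ − rf) / σ = (-0.0829 − 0.05) / 0.9017 = -0.1329 / 0.9017 = -0.1474

-0.15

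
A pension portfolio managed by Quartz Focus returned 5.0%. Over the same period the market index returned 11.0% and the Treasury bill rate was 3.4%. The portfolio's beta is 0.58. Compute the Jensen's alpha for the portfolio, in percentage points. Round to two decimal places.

-2.81

CAPM expected return = Rf + β(Rm − Rf) = 3.4% + 0.58 × (11.0% − 3.4%) = 3.4 + 0.58 × 7.60 = 7.8080%
Jensen's α = Rp − E[R] = 5.0% − 7.8080% = -2.8080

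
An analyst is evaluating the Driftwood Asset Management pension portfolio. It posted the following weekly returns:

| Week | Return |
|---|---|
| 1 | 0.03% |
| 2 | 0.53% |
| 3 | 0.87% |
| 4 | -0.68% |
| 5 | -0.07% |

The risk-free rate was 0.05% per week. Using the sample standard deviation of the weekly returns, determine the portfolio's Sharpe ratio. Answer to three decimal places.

0.145

r̄ = (0.03 + 0.53 + 0.87 − 0.68 − 0.07) / 5 = 0.1360%
Sample std dev = √[1.4135 / 4] = 0.5945%
Sharpe = (r̄ − rf) / σ = (0.1360 − 0.05) / 0.5945 = 0.0860 / 0.5945 = 0.1447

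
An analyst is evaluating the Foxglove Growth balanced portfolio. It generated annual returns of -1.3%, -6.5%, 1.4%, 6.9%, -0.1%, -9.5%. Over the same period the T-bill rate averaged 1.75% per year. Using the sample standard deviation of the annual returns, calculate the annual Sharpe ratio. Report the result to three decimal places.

-0.560

Mean return μ = -9.10 / 6 = -1.5167%
Sample σ = √[Σ(r − μ)² / 5] = √[169.9683 / 5] = √33.9937 = 5.8304%
Sharpe = (μ − rf) / σ = (-1.5167 − 1.75) / 5.8304 = -3.2667 / 5.8304 = -0.5603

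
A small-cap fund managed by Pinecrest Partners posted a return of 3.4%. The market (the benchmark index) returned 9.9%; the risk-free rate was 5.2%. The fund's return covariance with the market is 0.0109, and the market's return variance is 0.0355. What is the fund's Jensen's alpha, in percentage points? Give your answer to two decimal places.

β = Cov / Var = 0.0109 / 0.0355 = 0.3070
E[R] = Rf + β(Rm − Rf) = 5.2% + 0.3070 × (9.9% − 5.2%) = 6.6429%
α = Rp − E[R] = 3.4% − 6.6429% = -3.2429

-3.24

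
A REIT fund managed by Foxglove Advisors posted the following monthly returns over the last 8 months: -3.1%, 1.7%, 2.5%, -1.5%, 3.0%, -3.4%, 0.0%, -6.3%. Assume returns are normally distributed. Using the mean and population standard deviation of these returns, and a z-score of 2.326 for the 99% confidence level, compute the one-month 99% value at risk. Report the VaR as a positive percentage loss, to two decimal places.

8.01

Mean return μ = -7.10 / 8 = -0.8875%
Population σ = √[Σ(r − μ)² / 8] = √[74.9488 / 8] = √9.3686 = 3.0608%
VaR = −(μ − z·σ) = −(-0.8875 − 2.326 × 3.0608) = −(-8.0069) = 8.0069%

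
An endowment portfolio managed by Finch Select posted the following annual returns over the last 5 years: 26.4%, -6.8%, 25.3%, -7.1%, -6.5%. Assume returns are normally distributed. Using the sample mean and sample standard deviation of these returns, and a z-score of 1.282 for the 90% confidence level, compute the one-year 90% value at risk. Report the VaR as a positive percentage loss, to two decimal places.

16.67

r̄ = (26.4 − 6.8 + 25.3 − 7.1 − 6.5) / 5 = 31.30 / 5 = 6.2600%
Σ(r − r̄)² = (26.4 − 6.2600)² + (-6.8 − 6.2600)² + (25.3 − 6.2600)² + … = 1280.0120
sample σ = √(1280.0120 / 4) = √320.0030 = 17.8886%
VaR = −(r̄ − z·σ) = −(6.2600 − 1.282 × 17.8886) = −(-16.6732) = 16.6732%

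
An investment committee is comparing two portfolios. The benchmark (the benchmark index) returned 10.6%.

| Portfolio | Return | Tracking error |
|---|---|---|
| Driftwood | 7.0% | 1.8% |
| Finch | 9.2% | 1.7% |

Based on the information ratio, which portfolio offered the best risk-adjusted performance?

Driftwood: IR = (7.0% − 10.6%) / 1.8% = -2.000
Finch: IR = (9.2% − 10.6%) / 1.7% = -0.824
Highest: Finch (-0.824).

Finch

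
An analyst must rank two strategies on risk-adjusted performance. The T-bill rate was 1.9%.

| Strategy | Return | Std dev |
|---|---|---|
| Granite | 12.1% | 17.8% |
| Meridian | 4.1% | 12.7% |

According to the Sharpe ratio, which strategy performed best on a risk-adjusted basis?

Granite: Sharpe ratio = (12.1% − 1.9%) / 17.8% = 0.573
Meridian: Sharpe ratio = (4.1% − 1.9%) / 12.7% = 0.173
Highest: Granite (0.573).

Granite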